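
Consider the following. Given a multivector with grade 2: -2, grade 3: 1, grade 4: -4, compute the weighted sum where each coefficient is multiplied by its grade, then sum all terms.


Grade-weighted sum = sum of grade_k * coefficient_k
2*(-2) = -4
3*1 = 3
4*(-4) = -16
Total = -4 + 3 + (-16) = -17


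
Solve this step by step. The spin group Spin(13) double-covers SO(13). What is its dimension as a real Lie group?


Spin(n) double-covers SO(n); both have Lie algebra so(n) of dimension n(n-1)/2.
n = 13
n(n-1) = 13 * 12 = 156
dim Spin(13) = 156/2 = 78


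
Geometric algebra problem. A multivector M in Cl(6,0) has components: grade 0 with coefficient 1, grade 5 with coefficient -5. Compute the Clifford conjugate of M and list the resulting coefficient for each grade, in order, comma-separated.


Clifford conjugate sign for grade k: (-1)^(k(k+1)/2)
Grade 0: (-1)^(0*1/2) = (-1)^0 = 1, coeff 1 -> 1
Grade 5: (-1)^(5*6/2) = (-1)^15 = -1, coeff -5 -> 5
Conjugated coefficients: 1, 5


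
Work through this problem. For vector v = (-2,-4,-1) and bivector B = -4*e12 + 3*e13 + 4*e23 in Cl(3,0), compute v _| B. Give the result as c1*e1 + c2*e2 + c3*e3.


Left contraction v _| B = <vB>_1 (grade-1 part of the geometric product vB).
Using e1_|e12 = e2, e2_|e12 = -e1, e1_|e13 = e3, e3_|e13 = -e1, e2_|e23 = e3, e3_|e23 = -e2:
e1 coeff: -v2*b12 - v3*b13 = -(-4)*(-4) - (-1)*(3) = -13
e2 coeff: v1*b12 - v3*b23 = (-2)*(-4) - (-1)*(4) = 12
e3 coeff: v1*b13 + v2*b23 = (-2)*(3) + (-4)*(4) = -22
v _| B = -13*e1 + 12*e2 - 22*e3


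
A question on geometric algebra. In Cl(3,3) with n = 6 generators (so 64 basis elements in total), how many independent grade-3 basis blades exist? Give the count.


Number of grade-k basis blades in Cl(p,q) with n = p + q is C(n, k).
n = 3 + 3 = 6
C(6, 3) = 6! / (3! * 3!)
= 720 / (6 * 6)
= 20


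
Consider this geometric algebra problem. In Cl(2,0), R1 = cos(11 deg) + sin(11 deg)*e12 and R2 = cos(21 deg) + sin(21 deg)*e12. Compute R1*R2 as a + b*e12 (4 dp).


Same-plane rotors commute and their half-angles add:
R1*R2 = cos(a1 + a2) + sin(a1 + a2)*e12.
a1 + a2 = 11 + 21 = 32 deg
cos(32 deg) = 0.8480
sin(32 deg) = 0.5299
R1*R2 = 0.8480 + 0.5299*e12


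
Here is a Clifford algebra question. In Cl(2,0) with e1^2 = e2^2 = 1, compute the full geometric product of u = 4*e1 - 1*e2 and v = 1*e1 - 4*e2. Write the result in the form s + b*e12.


Expand: (4*e1 - 1*e2)(1*e1 - 4*e2)
= 4*1*e1e1 + 4*(-4)*e1e2 + (-1)*1*e2e1 + (-1)*(-4)*e2e2
Using e1^2 = e2^2 = 1, e2e1 = -e1e2:
Scalar part s = 4*1 + (-1)*(-4) = 4 + 4 = 8
Bivector part b = 4*(-4) - (-1)*1 = -16 - (-1) = -15
uv = 8 - 15*e12


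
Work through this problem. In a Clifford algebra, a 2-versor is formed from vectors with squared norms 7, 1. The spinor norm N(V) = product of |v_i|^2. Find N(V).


Spinor norm N(V) = |v1|^2 * |v2|^2 * ... * |v2|^2
= 7 * 1
Running product: 7, 7
N(V) = 7


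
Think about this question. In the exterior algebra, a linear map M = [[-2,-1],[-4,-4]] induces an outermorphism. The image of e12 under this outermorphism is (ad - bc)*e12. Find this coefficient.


The outermorphism of a linear map f sends e1^e2 to f(e1)^f(e2).
f(e1) = -2*e1 - 4*e2
f(e2) = -1*e1 - 4*e2
f(e1) ^ f(e2) = (-2*e1 - 4*e2) ^ (-1*e1 - 4*e2)
= (-2)*(-4)*e12 + (-4)*(-1)*e21
= (8 - 4)*e12
= 4*e12
Coefficient = 4


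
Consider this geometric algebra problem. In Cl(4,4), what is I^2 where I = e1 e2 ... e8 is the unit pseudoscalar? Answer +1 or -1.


The pseudoscalar I = e1...e_n (product of all n generators) of Cl(p,q) satisfies I^2 = (-1)^(q + n(n-1)/2).
p = 4, q = 4, n = p + q = 8
n(n-1)/2 = 8 * 7 / 2 = 28
Exponent = q + n(n-1)/2 = 4 + 28 = 32
I^2 = (-1)^32 = +1


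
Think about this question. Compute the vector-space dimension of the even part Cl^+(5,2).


Even subalgebra dimension = 2^(n-1)
n = 5 + 2 = 7
2^(7 - 1) = 2^6 = 64
Verification: sum of C(7,k) for even k = 1 + 21 + 35 + 7 = 64
Result = 64


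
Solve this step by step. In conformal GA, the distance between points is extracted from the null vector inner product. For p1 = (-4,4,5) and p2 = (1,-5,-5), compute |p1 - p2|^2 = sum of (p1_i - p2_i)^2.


p1 - p2 = (-5, 9, 10)
|p1 - p2|^2 = (-5)^2 + 9^2 + 10^2
= 25 + 81 + 100
= 206


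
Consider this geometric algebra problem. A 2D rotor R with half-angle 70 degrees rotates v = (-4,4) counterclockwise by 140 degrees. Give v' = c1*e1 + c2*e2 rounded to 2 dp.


Rotor R = cos(70deg) - sin(70deg)*e12
Rotation angle theta = 2 * 70 = 140 degrees
v' = R*v*~R rotates v by theta.
cos(140deg) = -0.7660, sin(140deg) = 0.6428
v'_1 = -4*cos(140deg) - 4*sin(140deg)
= -4*(-0.7660) - 4*0.6428
= 0.49
v'_2 = -4*sin(140deg) + 4*cos(140deg)
= -4*0.6428 + 4*(-0.7660)
= -5.64
v' = 0.49*e1 - 5.64*e2


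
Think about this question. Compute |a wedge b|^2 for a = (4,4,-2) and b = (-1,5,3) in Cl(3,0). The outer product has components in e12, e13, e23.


a wedge b = (a1*b2 - a2*b1)*e12 + (a1*b3 - a3*b1)*e13 + (a2*b3 - a3*b2)*e23
e12 coeff: 4*5 - 4*(-1) = 20 - (-4) = 24
e13 coeff: 4*3 - (-2)*(-1) = 12 - 2 = 10
e23 coeff: 4*3 - (-2)*5 = 12 - (-10) = 22
|a wedge b|^2 = 24^2 + 10^2 + 22^2
= 576 + 100 + 484
= 1160


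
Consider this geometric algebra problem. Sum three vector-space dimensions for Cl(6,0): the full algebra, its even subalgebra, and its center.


n = 6 + 0 = 6
Total dim = 2^6 = 64
Even subalgebra dim = 2^5 = 32
n is even, so center dim = 1
Sum = 64 + 32 + 1 = 97


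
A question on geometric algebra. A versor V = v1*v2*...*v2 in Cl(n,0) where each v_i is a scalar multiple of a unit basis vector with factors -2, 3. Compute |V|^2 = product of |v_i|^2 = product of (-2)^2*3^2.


Each vector v_i has |v_i|^2 = s_i^2
Squared scales: (-2)^2 = 4, 3^2 = 9
|V|^2 = 4 * 9
= 36


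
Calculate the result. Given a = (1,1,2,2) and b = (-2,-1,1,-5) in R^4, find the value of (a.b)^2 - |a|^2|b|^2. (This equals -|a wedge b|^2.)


a . b = 1*(-2) + 1*(-1) + 2*1 + 2*(-5)
= -2 + (-1) + 2 + (-10) = -11
|a|^2 = 1^2 + 1^2 + 2^2 + 2^2 = 10
|b|^2 = (-2)^2 + (-1)^2 + 1^2 + (-5)^2 = 31
(a.b)^2 = (-11)^2 = 121
|a|^2 * |b|^2 = 10 * 31 = 310
Result = 121 - 310 = -189


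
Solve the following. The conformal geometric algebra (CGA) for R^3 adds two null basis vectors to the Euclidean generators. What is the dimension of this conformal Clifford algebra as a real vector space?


The conformal model of R^3 uses Cl(4,1): the 3 Euclidean generators plus two extra orthogonal generators e+ (e+^2 = +1) and e- (e-^2 = -1), from which the null vectors e0, einf are built.
Number of generators m = 3 + 2 = 5.
dim Cl(p,q) = 2^m = 2^5 = 32


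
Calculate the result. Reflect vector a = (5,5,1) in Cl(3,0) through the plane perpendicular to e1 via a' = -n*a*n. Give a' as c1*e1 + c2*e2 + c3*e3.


Reflection formula: a' = -n*a*n, with n = e1 (unit vector, n^2 = 1).
For reflection through hyperplane perp to e1:
The component along e1 flips sign, others stay.
a = (5, 5, 1)
a' = (-5, 5, 1)
a' = -5*e1 + 5*e2 + 1*e3


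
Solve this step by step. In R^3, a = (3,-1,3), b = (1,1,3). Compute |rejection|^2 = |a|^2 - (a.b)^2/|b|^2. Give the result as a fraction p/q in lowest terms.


|a|^2 = 3^2 + (-1)^2 + 3^2 = 19
|b|^2 = 1^2 + 1^2 + 3^2 = 11
a . b = 3*1 + (-1)*1 + 3*3 = 11
(a.b)^2 = 11^2 = 121
|rej|^2 = 19 - 121/11
= (209 - 121)/11
= 88/11
In lowest terms: 8/1


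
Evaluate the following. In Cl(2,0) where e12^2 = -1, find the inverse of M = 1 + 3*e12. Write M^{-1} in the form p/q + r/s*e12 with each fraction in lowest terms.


M = 1 + 3*e12, where e12^2 = -1.
Since M commutes with its reverse ~M = a - b*e12, M * ~M = a^2 - b^2*e12^2 = a^2 + b^2.
So M^{-1} = ~M / (a^2 + b^2) = (a - b*e12)/(a^2 + b^2).
a^2 + b^2 = 1 + 9 = 10
Scalar part = 1/10 = 1/10
Bivector coeff = -3/10 = -3/10
M^{-1} = 1/10 - 3/10*e12


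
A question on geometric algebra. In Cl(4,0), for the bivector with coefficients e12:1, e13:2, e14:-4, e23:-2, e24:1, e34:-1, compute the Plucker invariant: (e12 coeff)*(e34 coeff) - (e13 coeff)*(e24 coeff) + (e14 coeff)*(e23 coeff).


Plucker relation: af - be + cd
a*f = 1*(-1) = -1
b*e = 2*1 = 2
c*d = (-4)*(-2) = 8
af - be + cd = -1 - 2 + 8
= 5


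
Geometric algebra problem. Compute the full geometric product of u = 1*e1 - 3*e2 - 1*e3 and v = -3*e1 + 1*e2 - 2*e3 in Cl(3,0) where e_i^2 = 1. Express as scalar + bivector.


In Cl(3,0): e_i^2 = 1, e_ie_j = -e_je_i for i != j.
Scalar part = u . v = 1*(-3) + (-3)*1 + (-1)*(-2)
= -3 + (-3) + 2 = -4
e12 coeff = 1*1 - (-3)*(-3) = 1 - 9 = -8
e13 coeff = 1*(-2) - (-1)*(-3) = -2 - 3 = -5
e23 coeff = (-3)*(-2) - (-1)*1 = 6 - (-1) = 7
uv = -4 - 8*e12 - 5*e13 + 7*e23


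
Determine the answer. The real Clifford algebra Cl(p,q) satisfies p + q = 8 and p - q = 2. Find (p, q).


We need p + q = 8 and p - q = 2.
Adding: 2p = 8 + 2 = 10, so p = 5.
Then q = 8 - 5 = 3.
(p, q) = (5, 3)


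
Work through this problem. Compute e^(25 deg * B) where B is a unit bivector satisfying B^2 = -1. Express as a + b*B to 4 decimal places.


For a unit bivector B with B^2 = -1, the exponential series gives
e^(theta*B) = cos(theta) + sin(theta)*B (the GA analogue of Euler's formula).
theta = 25 degrees = 0.436332 rad
cos(25 deg) = 0.9063
sin(25 deg) = 0.4226
exp(theta*B) = 0.9063 + 0.4226*B


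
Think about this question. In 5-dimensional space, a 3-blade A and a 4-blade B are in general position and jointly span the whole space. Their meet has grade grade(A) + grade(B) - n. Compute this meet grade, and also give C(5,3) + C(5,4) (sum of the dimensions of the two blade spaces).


Meet grade = grade(A) + grade(B) - n
= 3 + 4 - 5 = 2
C(5,3) = 10
C(5,4) = 5
dim_A + dim_B = 10 + 5 = 15


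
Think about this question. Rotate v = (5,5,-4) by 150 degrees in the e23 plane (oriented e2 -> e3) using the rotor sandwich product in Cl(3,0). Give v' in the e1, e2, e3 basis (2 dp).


Rotor R = cos(75deg) - sin(75deg)*e23
Rotation angle theta = 2 * 75 = 150 degrees in the e23 plane (e2 -> e3).
The component perpendicular to the plane (e1) is invariant: v'_1 = v1 = 5.00
cos(150deg) = -0.8660, sin(150deg) = 0.5000
v'_2 = v2*cos(theta) - v3*sin(theta) = 5*(-0.8660) - (-4)*0.5000 = -2.33
v'_3 = v2*sin(theta) + v3*cos(theta) = 5*0.5000 + (-4)*(-0.8660) = 5.96
v' = 5.00*e1 - 2.33*e2 + 5.96*e3


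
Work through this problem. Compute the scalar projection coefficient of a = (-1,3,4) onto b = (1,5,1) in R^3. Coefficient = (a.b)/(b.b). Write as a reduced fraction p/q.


Projection coefficient = (a . b) / (b . b)
a . b = (-1)*1 + 3*5 + 4*1
= -1 + 15 + 4 = 18
b . b = 1^2 + 5^2 + 1^2
= 1 + 25 + 1 = 27
Coefficient = 18/27
In lowest terms: 2/3


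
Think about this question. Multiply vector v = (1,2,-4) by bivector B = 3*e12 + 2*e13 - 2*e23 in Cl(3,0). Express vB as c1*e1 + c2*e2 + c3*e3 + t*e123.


vB has grade-1 (vector) and grade-3 (trivector) parts: vB = (v _| B) + (v ^ B).
Vector part <vB>_1:
  e1: -v2*b12 - v3*b13 = -(2)*(3) - (-4)*(2) = 2
  e2: v1*b12 - v3*b23 = (1)*(3) - (-4)*(-2) = -5
  e3: v1*b13 + v2*b23 = (1)*(2) + (2)*(-2) = -2
Trivector part <vB>_3:
  e123: v1*b23 - v2*b13 + v3*b12 = (1)*(-2) - (2)*(2) + (-4)*(3) = -18
vB = 2*e1 - 5*e2 - 2*e3 - 18*e123


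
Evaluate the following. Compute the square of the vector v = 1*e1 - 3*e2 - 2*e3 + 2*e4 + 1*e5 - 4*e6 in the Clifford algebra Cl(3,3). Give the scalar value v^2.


v^2 = sum of c_i^2 * e_i^2
Positive signature terms (e_i^2 = +1): 1^2 + (-3)^2 + (-2)^2 = 14
Negative signature terms (e_j^2 = -1): 2^2 + 1^2 + (-4)^2 = 21
v^2 = 14 - 21 = -7


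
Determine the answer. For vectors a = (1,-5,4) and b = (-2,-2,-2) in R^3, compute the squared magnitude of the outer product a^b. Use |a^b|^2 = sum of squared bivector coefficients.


a wedge b = (a1*b2 - a2*b1)*e12 + (a1*b3 - a3*b1)*e13 + (a2*b3 - a3*b2)*e23
e12 coeff: 1*(-2) - (-5)*(-2) = -2 - 10 = -12
e13 coeff: 1*(-2) - 4*(-2) = -2 - (-8) = 6
e23 coeff: (-5)*(-2) - 4*(-2) = 10 - (-8) = 18
|a wedge b|^2 = (-12)^2 + 6^2 + 18^2
= 144 + 36 + 324
= 504


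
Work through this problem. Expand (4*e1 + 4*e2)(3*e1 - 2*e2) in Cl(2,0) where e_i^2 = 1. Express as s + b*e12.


Expand: (4*e1 + 4*e2)(3*e1 - 2*e2)
= 4*3*e1e1 + 4*(-2)*e1e2 + 4*3*e2e1 + 4*(-2)*e2e2
Using e1^2 = e2^2 = 1, e2e1 = -e1e2:
Scalar part s = 4*3 + 4*(-2) = 12 + (-8) = 4
Bivector part b = 4*(-2) - 4*3 = -8 - 12 = -20
uv = 4 - 20*e12


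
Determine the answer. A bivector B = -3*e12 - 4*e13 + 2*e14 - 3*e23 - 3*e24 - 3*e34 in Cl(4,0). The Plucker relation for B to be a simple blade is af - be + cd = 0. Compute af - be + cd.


Plucker relation: af - be + cd
a*f = (-3)*(-3) = 9
b*e = (-4)*(-3) = 12
c*d = 2*(-3) = -6
af - be + cd = 9 - 12 + (-6)
= -9


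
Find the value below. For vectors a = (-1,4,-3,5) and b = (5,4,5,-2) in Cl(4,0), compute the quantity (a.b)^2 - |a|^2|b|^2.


a . b = (-1)*5 + 4*4 + (-3)*5 + 5*(-2)
= -5 + 16 + (-15) + (-10) = -14
|a|^2 = (-1)^2 + 4^2 + (-3)^2 + 5^2 = 51
|b|^2 = 5^2 + 4^2 + 5^2 + (-2)^2 = 70
(a.b)^2 = (-14)^2 = 196
|a|^2 * |b|^2 = 51 * 70 = 3570
Result = 196 - 3570 = -3374


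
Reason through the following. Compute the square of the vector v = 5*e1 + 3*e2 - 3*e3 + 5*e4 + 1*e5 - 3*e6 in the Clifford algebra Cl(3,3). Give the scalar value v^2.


v^2 = sum of c_i^2 * e_i^2
Positive signature terms (e_i^2 = +1): 5^2 + 3^2 + (-3)^2 = 43
Negative signature terms (e_j^2 = -1): 5^2 + 1^2 + (-3)^2 = 35
v^2 = 43 - 35 = 8


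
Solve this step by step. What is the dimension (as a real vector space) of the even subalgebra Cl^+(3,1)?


Even subalgebra dimension = 2^(n-1)
n = 3 + 1 = 4
2^(4 - 1) = 2^3 = 8
Verification: sum of C(4,k) for even k = 1 + 6 + 1 = 8
Result = 8


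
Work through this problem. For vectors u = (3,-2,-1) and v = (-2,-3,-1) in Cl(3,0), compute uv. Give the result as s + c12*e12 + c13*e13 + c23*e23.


In Cl(3,0): e_i^2 = 1, e_ie_j = -e_je_i for i != j.
Scalar part = u . v = 3*(-2) + (-2)*(-3) + (-1)*(-1)
= -6 + 6 + 1 = 1
e12 coeff = 3*(-3) - (-2)*(-2) = -9 - 4 = -13
e13 coeff = 3*(-1) - (-1)*(-2) = -3 - 2 = -5
e23 coeff = (-2)*(-1) - (-1)*(-3) = 2 - 3 = -1
uv = 1 - 13*e12 - 5*e13 - 1*e23


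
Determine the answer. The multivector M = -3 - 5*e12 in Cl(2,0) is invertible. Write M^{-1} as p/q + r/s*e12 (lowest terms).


M = -3 - 5*e12, where e12^2 = -1.
Since M commutes with its reverse ~M = a - b*e12, M * ~M = a^2 - b^2*e12^2 = a^2 + b^2.
So M^{-1} = ~M / (a^2 + b^2) = (a - b*e12)/(a^2 + b^2).
a^2 + b^2 = 9 + 25 = 34
Scalar part = -3/34 = -3/34
Bivector coeff = 5/34 = 5/34
M^{-1} = -3/34 + 5/34*e12


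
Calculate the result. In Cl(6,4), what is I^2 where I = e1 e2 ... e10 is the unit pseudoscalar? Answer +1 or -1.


The pseudoscalar I = e1...e_n (product of all n generators) of Cl(p,q) satisfies I^2 = (-1)^(q + n(n-1)/2).
p = 6, q = 4, n = p + q = 10
n(n-1)/2 = 10 * 9 / 2 = 45
Exponent = q + n(n-1)/2 = 4 + 45 = 49
I^2 = (-1)^49 = -1


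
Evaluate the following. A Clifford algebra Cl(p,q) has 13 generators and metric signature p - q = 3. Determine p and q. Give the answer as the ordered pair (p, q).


We need p + q = 13 and p - q = 3.
Adding: 2p = 13 + 3 = 16, so p = 8.
Then q = 13 - 8 = 5.
(p, q) = (8, 5)


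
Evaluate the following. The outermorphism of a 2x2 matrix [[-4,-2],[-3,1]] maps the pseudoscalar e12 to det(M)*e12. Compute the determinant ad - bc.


The outermorphism of a linear map f sends e1^e2 to f(e1)^f(e2).
f(e1) = -4*e1 - 3*e2
f(e2) = -2*e1 + 1*e2
f(e1) ^ f(e2) = (-4*e1 - 3*e2) ^ (-2*e1 + 1*e2)
= (-4)*1*e12 + (-3)*(-2)*e21
= (-4 - 6)*e12
= -10*e12
Coefficient = -10


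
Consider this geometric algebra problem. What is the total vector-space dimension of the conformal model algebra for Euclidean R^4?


The conformal model of R^4 uses Cl(5,1): the 4 Euclidean generators plus two extra orthogonal generators e+ (e+^2 = +1) and e- (e-^2 = -1), from which the null vectors e0, einf are built.
Number of generators m = 4 + 2 = 6.
dim Cl(p,q) = 2^m = 2^6 = 64


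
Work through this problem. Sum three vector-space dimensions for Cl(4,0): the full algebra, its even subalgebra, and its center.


n = 4 + 0 = 4
Total dim = 2^4 = 16
Even subalgebra dim = 2^3 = 8
n is even, so center dim = 1
Sum = 16 + 8 + 1 = 25


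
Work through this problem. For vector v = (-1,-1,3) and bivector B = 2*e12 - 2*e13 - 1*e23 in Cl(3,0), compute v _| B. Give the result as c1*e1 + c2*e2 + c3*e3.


Left contraction v _| B = <vB>_1 (grade-1 part of the geometric product vB).
Using e1_|e12 = e2, e2_|e12 = -e1, e1_|e13 = e3, e3_|e13 = -e1, e2_|e23 = e3, e3_|e23 = -e2:
e1 coeff: -v2*b12 - v3*b13 = -(-1)*(2) - (3)*(-2) = 8
e2 coeff: v1*b12 - v3*b23 = (-1)*(2) - (3)*(-1) = 1
e3 coeff: v1*b13 + v2*b23 = (-1)*(-2) + (-1)*(-1) = 3
v _| B = 8*e1 + 1*e2 + 3*e3


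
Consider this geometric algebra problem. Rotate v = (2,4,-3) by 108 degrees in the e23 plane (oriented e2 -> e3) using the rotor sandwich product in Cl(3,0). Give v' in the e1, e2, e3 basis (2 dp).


Rotor R = cos(54deg) - sin(54deg)*e23
Rotation angle theta = 2 * 54 = 108 degrees in the e23 plane (e2 -> e3).
The component perpendicular to the plane (e1) is invariant: v'_1 = v1 = 2.00
cos(108deg) = -0.3090, sin(108deg) = 0.9511
v'_2 = v2*cos(theta) - v3*sin(theta) = 4*(-0.3090) - (-3)*0.9511 = 1.62
v'_3 = v2*sin(theta) + v3*cos(theta) = 4*0.9511 + (-3)*(-0.3090) = 4.73
v' = 2.00*e1 + 1.62*e2 + 4.73*e3


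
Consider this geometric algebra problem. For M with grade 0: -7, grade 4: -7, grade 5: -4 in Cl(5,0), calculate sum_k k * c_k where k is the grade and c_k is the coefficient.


Grade-weighted sum = sum of grade_k * coefficient_k
0*(-7) = 0
4*(-7) = -28
5*(-4) = -20
Total = 0 + (-28) + (-20) = -48


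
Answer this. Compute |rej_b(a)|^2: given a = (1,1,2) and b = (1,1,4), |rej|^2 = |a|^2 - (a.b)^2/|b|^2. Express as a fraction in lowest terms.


|a|^2 = 1^2 + 1^2 + 2^2 = 6
|b|^2 = 1^2 + 1^2 + 4^2 = 18
a . b = 1*1 + 1*1 + 2*4 = 10
(a.b)^2 = 10^2 = 100
|rej|^2 = 6 - 100/18
= (108 - 100)/18
= 8/18
In lowest terms: 4/9


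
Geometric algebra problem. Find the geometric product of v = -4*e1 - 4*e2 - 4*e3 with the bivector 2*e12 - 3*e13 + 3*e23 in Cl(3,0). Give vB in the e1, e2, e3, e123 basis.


vB has grade-1 (vector) and grade-3 (trivector) parts: vB = (v _| B) + (v ^ B).
Vector part <vB>_1:
  e1: -v2*b12 - v3*b13 = -(-4)*(2) - (-4)*(-3) = -4
  e2: v1*b12 - v3*b23 = (-4)*(2) - (-4)*(3) = 4
  e3: v1*b13 + v2*b23 = (-4)*(-3) + (-4)*(3) = 0
Trivector part <vB>_3:
  e123: v1*b23 - v2*b13 + v3*b12 = (-4)*(3) - (-4)*(-3) + (-4)*(2) = -32
vB = -4*e1 + 4*e2 + 0*e3 - 32*e123


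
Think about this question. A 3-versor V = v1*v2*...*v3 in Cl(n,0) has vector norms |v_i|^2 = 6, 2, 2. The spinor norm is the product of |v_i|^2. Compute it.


Spinor norm N(V) = |v1|^2 * |v2|^2 * ... * |v3|^2
= 6 * 2 * 2
Running product: 6, 12, 24
N(V) = 24


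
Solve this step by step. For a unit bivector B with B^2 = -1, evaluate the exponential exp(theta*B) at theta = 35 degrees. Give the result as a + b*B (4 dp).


For a unit bivector B with B^2 = -1, the exponential series gives
e^(theta*B) = cos(theta) + sin(theta)*B (the GA analogue of Euler's formula).
theta = 35 degrees = 0.610865 rad
cos(35 deg) = 0.8192
sin(35 deg) = 0.5736
exp(theta*B) = 0.8192 + 0.5736*B


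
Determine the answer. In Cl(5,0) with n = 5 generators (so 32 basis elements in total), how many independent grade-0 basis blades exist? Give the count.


Number of grade-k basis blades in Cl(p,q) with n = p + q is C(n, k).
n = 5 + 0 = 5
C(5, 0) = 5! / (0! * 5!)
= 120 / (1 * 120)
= 1


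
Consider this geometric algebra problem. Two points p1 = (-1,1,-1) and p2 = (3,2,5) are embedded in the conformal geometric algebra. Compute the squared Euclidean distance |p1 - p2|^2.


p1 - p2 = (-4, -1, -6)
|p1 - p2|^2 = (-4)^2 + (-1)^2 + (-6)^2
= 16 + 1 + 36
= 53


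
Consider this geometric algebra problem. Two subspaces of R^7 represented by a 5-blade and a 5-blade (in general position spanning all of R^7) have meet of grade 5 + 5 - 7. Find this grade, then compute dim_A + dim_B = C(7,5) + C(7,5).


Meet grade = grade(A) + grade(B) - n
= 5 + 5 - 7 = 3
C(7,5) = 21
C(7,5) = 21
dim_A + dim_B = 21 + 21 = 42


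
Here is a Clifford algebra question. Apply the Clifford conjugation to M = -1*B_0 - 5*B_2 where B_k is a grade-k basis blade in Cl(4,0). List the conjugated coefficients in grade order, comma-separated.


Clifford conjugate sign for grade k: (-1)^(k(k+1)/2)
Grade 0: (-1)^(0*1/2) = (-1)^0 = 1, coeff -1 -> -1
Grade 2: (-1)^(2*3/2) = (-1)^3 = -1, coeff -5 -> 5
Conjugated coefficients: -1, 5


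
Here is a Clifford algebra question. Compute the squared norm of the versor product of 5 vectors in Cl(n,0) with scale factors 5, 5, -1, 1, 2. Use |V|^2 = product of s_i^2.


Each vector v_i has |v_i|^2 = s_i^2
Squared scales: 5^2 = 25, 5^2 = 25, (-1)^2 = 1, 1^2 = 1, 2^2 = 4
|V|^2 = 25 * 25 * 1 * 1 * 4
= 2500


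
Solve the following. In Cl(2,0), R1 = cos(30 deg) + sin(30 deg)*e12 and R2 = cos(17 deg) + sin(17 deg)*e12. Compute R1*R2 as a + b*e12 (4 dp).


Same-plane rotors commute and their half-angles add:
R1*R2 = cos(a1 + a2) + sin(a1 + a2)*e12.
a1 + a2 = 30 + 17 = 47 deg
cos(47 deg) = 0.6820
sin(47 deg) = 0.7314
R1*R2 = 0.6820 + 0.7314*e12


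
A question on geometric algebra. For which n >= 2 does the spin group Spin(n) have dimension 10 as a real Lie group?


dim Spin(n) = dim so(n) = n(n-1)/2.
Solve n(n-1)/2 = 10, i.e. n^2 - n - 20 = 0.
Discriminant = 1 + 8*10 = 81
n = (1 + sqrt(81))/2 = (1 + 9)/2 = 5


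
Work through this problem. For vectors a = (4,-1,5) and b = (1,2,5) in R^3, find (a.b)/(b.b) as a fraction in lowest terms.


Projection coefficient = (a . b) / (b . b)
a . b = 4*1 + (-1)*2 + 5*5
= 4 + (-2) + 25 = 27
b . b = 1^2 + 2^2 + 5^2
= 1 + 4 + 25 = 30
Coefficient = 27/30
In lowest terms: 9/10


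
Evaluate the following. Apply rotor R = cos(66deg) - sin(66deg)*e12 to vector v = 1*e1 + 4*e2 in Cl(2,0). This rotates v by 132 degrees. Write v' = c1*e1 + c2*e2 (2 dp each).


Rotor R = cos(66deg) - sin(66deg)*e12
Rotation angle theta = 2 * 66 = 132 degrees
v' = R*v*~R rotates v by theta.
cos(132deg) = -0.6691, sin(132deg) = 0.7431
v'_1 = 1*cos(132deg) - 4*sin(132deg)
= 1*(-0.6691) - 4*0.7431
= -3.64
v'_2 = 1*sin(132deg) + 4*cos(132deg)
= 1*0.7431 + 4*(-0.6691)
= -1.93
v' = -3.64*e1 - 1.93*e2


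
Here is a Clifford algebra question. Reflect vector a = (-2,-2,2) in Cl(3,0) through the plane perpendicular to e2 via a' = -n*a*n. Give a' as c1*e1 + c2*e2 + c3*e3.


Reflection formula: a' = -n*a*n, with n = e2 (unit vector, n^2 = 1).
For reflection through hyperplane perp to e2:
The component along e2 flips sign, others stay.
a = (-2, -2, 2)
a' = (-2, 2, 2)
a' = -2*e1 + 2*e2 + 2*e3


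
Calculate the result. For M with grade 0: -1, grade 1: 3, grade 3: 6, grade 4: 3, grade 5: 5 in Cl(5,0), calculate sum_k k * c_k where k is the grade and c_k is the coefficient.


Grade-weighted sum = sum of grade_k * coefficient_k
0*(-1) = 0
1*3 = 3
3*6 = 18
4*3 = 12
5*5 = 25
Total = 0 + 3 + 18 + 12 + 25 = 58


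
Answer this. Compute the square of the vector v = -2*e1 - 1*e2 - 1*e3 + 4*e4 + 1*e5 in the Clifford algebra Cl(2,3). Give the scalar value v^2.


v^2 = sum of c_i^2 * e_i^2
Positive signature terms (e_i^2 = +1): (-2)^2 + (-1)^2 = 5
Negative signature terms (e_j^2 = -1): (-1)^2 + 4^2 + 1^2 = 18
v^2 = 5 - 18 = -13


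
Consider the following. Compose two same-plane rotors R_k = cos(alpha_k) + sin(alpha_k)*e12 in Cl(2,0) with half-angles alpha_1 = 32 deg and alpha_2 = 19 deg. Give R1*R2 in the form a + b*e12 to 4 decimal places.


Same-plane rotors commute and their half-angles add:
R1*R2 = cos(a1 + a2) + sin(a1 + a2)*e12.
a1 + a2 = 32 + 19 = 51 deg
cos(51 deg) = 0.6293
sin(51 deg) = 0.7771
R1*R2 = 0.6293 + 0.7771*e12


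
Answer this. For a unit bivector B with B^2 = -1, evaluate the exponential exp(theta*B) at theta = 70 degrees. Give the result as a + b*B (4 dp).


For a unit bivector B with B^2 = -1, the exponential series gives
e^(theta*B) = cos(theta) + sin(theta)*B (the GA analogue of Euler's formula).
theta = 70 degrees = 1.22173 rad
cos(70 deg) = 0.3420
sin(70 deg) = 0.9397
exp(theta*B) = 0.3420 + 0.9397*B


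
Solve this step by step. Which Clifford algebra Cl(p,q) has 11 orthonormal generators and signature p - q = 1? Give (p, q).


We need p + q = 11 and p - q = 1.
Adding: 2p = 11 + 1 = 12, so p = 6.
Then q = 11 - 6 = 5.
(p, q) = (6, 5)


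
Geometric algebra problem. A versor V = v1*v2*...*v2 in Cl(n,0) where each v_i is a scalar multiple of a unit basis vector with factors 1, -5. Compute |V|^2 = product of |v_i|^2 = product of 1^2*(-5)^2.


Each vector v_i has |v_i|^2 = s_i^2
Squared scales: 1^2 = 1, (-5)^2 = 25
|V|^2 = 1 * 25
= 25


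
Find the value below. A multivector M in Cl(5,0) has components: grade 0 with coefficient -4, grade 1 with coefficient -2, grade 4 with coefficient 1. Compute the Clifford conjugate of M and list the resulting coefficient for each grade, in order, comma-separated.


Clifford conjugate sign for grade k: (-1)^(k(k+1)/2)
Grade 0: (-1)^(0*1/2) = (-1)^0 = 1, coeff -4 -> -4
Grade 1: (-1)^(1*2/2) = (-1)^1 = -1, coeff -2 -> 2
Grade 4: (-1)^(4*5/2) = (-1)^10 = 1, coeff 1 -> 1
Conjugated coefficients: -4, 2, 1


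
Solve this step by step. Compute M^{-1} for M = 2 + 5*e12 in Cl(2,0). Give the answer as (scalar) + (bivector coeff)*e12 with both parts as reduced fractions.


M = 2 + 5*e12, where e12^2 = -1.
Since M commutes with its reverse ~M = a - b*e12, M * ~M = a^2 - b^2*e12^2 = a^2 + b^2.
So M^{-1} = ~M / (a^2 + b^2) = (a - b*e12)/(a^2 + b^2).
a^2 + b^2 = 4 + 25 = 29
Scalar part = 2/29 = 2/29
Bivector coeff = -5/29 = -5/29
M^{-1} = 2/29 - 5/29*e12


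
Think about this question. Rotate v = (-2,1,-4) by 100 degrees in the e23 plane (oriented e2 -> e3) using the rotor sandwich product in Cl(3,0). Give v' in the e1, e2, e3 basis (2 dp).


Rotor R = cos(50deg) - sin(50deg)*e23
Rotation angle theta = 2 * 50 = 100 degrees in the e23 plane (e2 -> e3).
The component perpendicular to the plane (e1) is invariant: v'_1 = v1 = -2.00
cos(100deg) = -0.1736, sin(100deg) = 0.9848
v'_2 = v2*cos(theta) - v3*sin(theta) = 1*(-0.1736) - (-4)*0.9848 = 3.77
v'_3 = v2*sin(theta) + v3*cos(theta) = 1*0.9848 + (-4)*(-0.1736) = 1.68
v' = -2.00*e1 + 3.77*e2 + 1.68*e3


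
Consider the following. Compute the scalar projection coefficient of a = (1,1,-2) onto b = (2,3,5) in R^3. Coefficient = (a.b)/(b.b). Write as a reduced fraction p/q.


Projection coefficient = (a . b) / (b . b)
a . b = 1*2 + 1*3 + (-2)*5
= 2 + 3 + (-10) = -5
b . b = 2^2 + 3^2 + 5^2
= 4 + 9 + 25 = 38
Coefficient = -5/38
In lowest terms: -5/38


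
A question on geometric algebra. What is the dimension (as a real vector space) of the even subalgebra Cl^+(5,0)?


Even subalgebra dimension = 2^(n-1)
n = 5 + 0 = 5
2^(5 - 1) = 2^4 = 16
Verification: sum of C(5,k) for even k = 1 + 10 + 5 = 16
Result = 16


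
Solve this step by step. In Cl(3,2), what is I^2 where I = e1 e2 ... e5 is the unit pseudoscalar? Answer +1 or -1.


The pseudoscalar I = e1...e_n (product of all n generators) of Cl(p,q) satisfies I^2 = (-1)^(q + n(n-1)/2).
p = 3, q = 2, n = p + q = 5
n(n-1)/2 = 5 * 4 / 2 = 10
Exponent = q + n(n-1)/2 = 2 + 10 = 12
I^2 = (-1)^12 = +1


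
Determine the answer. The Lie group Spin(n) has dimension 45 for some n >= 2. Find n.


dim Spin(n) = dim so(n) = n(n-1)/2.
Solve n(n-1)/2 = 45, i.e. n^2 - n - 90 = 0.
Discriminant = 1 + 8*45 = 361
n = (1 + sqrt(361))/2 = (1 + 19)/2 = 10


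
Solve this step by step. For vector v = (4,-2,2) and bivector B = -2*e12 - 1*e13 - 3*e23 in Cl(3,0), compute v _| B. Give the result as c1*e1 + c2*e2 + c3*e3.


Left contraction v _| B = <vB>_1 (grade-1 part of the geometric product vB).
Using e1_|e12 = e2, e2_|e12 = -e1, e1_|e13 = e3, e3_|e13 = -e1, e2_|e23 = e3, e3_|e23 = -e2:
e1 coeff: -v2*b12 - v3*b13 = -(-2)*(-2) - (2)*(-1) = -2
e2 coeff: v1*b12 - v3*b23 = (4)*(-2) - (2)*(-3) = -2
e3 coeff: v1*b13 + v2*b23 = (4)*(-1) + (-2)*(-3) = 2
v _| B = -2*e1 - 2*e2 + 2*e3


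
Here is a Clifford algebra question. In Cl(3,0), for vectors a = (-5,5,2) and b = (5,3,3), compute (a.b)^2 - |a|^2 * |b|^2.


a . b = (-5)*5 + 5*3 + 2*3
= -25 + 15 + 6 = -4
|a|^2 = (-5)^2 + 5^2 + 2^2 = 54
|b|^2 = 5^2 + 3^2 + 3^2 = 43
(a.b)^2 = (-4)^2 = 16
|a|^2 * |b|^2 = 54 * 43 = 2322
Result = 16 - 2322 = -2306


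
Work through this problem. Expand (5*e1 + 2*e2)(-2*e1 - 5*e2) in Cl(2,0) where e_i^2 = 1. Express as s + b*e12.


Expand: (5*e1 + 2*e2)(-2*e1 - 5*e2)
= 5*(-2)*e1e1 + 5*(-5)*e1e2 + 2*(-2)*e2e1 + 2*(-5)*e2e2
Using e1^2 = e2^2 = 1, e2e1 = -e1e2:
Scalar part s = 5*(-2) + 2*(-5) = -10 + (-10) = -20
Bivector part b = 5*(-5) - 2*(-2) = -25 - (-4) = -21
uv = -20 - 21*e12


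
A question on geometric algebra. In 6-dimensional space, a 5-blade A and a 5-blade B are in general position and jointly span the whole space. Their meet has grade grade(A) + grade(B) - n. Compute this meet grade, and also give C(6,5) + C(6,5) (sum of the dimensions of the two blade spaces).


Meet grade = grade(A) + grade(B) - n
= 5 + 5 - 6 = 4
C(6,5) = 6
C(6,5) = 6
dim_A + dim_B = 6 + 6 = 12


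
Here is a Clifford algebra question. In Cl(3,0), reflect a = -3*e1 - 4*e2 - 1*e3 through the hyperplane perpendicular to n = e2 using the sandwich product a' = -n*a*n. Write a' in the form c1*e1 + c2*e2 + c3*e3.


Reflection formula: a' = -n*a*n, with n = e2 (unit vector, n^2 = 1).
For reflection through hyperplane perp to e2:
The component along e2 flips sign, others stay.
a = (-3, -4, -1)
a' = (-3, 4, -1)
a' = -3*e1 + 4*e2 - 1*e3


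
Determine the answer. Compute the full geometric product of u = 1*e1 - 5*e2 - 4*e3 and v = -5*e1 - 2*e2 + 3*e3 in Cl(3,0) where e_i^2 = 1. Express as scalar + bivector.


In Cl(3,0): e_i^2 = 1, e_ie_j = -e_je_i for i != j.
Scalar part = u . v = 1*(-5) + (-5)*(-2) + (-4)*3
= -5 + 10 + (-12) = -7
e12 coeff = 1*(-2) - (-5)*(-5) = -2 - 25 = -27
e13 coeff = 1*3 - (-4)*(-5) = 3 - 20 = -17
e23 coeff = (-5)*3 - (-4)*(-2) = -15 - 8 = -23
uv = -7 - 27*e12 - 17*e13 - 23*e23


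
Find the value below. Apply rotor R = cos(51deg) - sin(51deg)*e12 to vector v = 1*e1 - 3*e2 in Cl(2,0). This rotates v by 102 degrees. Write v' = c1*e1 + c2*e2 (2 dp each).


Rotor R = cos(51deg) - sin(51deg)*e12
Rotation angle theta = 2 * 51 = 102 degrees
v' = R*v*~R rotates v by theta.
cos(102deg) = -0.2079, sin(102deg) = 0.9781
v'_1 = 1*cos(102deg) - (-3)*sin(102deg)
= 1*(-0.2079) - (-3)*0.9781
= 2.73
v'_2 = 1*sin(102deg) + (-3)*cos(102deg)
= 1*0.9781 + (-3)*(-0.2079)
= 1.60
v' = 2.73*e1 + 1.60*e2


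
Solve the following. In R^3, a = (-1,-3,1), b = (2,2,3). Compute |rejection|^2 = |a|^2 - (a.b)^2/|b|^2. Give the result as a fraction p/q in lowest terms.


|a|^2 = (-1)^2 + (-3)^2 + 1^2 = 11
|b|^2 = 2^2 + 2^2 + 3^2 = 17
a . b = (-1)*2 + (-3)*2 + 1*3 = -5
(a.b)^2 = (-5)^2 = 25
|rej|^2 = 11 - 25/17
= (187 - 25)/17
= 162/17
In lowest terms: 162/17


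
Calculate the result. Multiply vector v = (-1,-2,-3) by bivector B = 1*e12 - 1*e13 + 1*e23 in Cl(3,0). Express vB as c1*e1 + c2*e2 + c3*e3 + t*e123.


vB has grade-1 (vector) and grade-3 (trivector) parts: vB = (v _| B) + (v ^ B).
Vector part <vB>_1:
  e1: -v2*b12 - v3*b13 = -(-2)*(1) - (-3)*(-1) = -1
  e2: v1*b12 - v3*b23 = (-1)*(1) - (-3)*(1) = 2
  e3: v1*b13 + v2*b23 = (-1)*(-1) + (-2)*(1) = -1
Trivector part <vB>_3:
  e123: v1*b23 - v2*b13 + v3*b12 = (-1)*(1) - (-2)*(-1) + (-3)*(1) = -6
vB = -1*e1 + 2*e2 - 1*e3 - 6*e123


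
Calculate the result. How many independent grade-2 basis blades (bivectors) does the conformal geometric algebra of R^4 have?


The conformal model of R^4 uses Cl(5,1) with m = 4 + 2 = 6 generators.
Number of grade-2 blades = C(m, 2) = C(6, 2)
= 6*5/2 = 15


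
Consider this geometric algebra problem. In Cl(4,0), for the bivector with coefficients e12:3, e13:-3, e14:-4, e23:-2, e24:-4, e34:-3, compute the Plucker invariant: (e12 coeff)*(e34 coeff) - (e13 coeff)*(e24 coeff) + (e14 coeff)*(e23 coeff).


Plucker relation: af - be + cd
a*f = 3*(-3) = -9
b*e = (-3)*(-4) = 12
c*d = (-4)*(-2) = 8
af - be + cd = -9 - 12 + 8
= -13


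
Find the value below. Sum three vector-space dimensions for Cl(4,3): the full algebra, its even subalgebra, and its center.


n = 4 + 3 = 7
Total dim = 2^7 = 128
Even subalgebra dim = 2^6 = 64
n is odd, so center dim = 2
Sum = 128 + 64 + 2 = 194


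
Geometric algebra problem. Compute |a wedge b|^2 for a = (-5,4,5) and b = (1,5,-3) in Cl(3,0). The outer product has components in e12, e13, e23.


a wedge b = (a1*b2 - a2*b1)*e12 + (a1*b3 - a3*b1)*e13 + (a2*b3 - a3*b2)*e23
e12 coeff: (-5)*5 - 4*1 = -25 - 4 = -29
e13 coeff: (-5)*(-3) - 5*1 = 15 - 5 = 10
e23 coeff: 4*(-3) - 5*5 = -12 - 25 = -37
|a wedge b|^2 = (-29)^2 + 10^2 + (-37)^2
= 841 + 100 + 1369
= 2310


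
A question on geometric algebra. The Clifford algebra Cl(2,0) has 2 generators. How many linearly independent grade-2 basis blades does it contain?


Number of grade-k basis blades in Cl(p,q) with n = p + q is C(n, k).
n = 2 + 0 = 2
C(2, 2) = 2! / (2! * 0!)
= 2 / (2 * 1)
= 1


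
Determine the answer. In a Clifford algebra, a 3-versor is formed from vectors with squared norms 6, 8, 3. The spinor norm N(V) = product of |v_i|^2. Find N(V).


Spinor norm N(V) = |v1|^2 * |v2|^2 * ... * |v3|^2
= 6 * 8 * 3
Running product: 6, 48, 144
N(V) = 144


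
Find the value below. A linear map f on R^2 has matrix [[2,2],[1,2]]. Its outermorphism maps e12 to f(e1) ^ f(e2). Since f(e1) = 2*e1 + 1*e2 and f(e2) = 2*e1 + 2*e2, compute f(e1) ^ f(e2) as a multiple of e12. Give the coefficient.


The outermorphism of a linear map f sends e1^e2 to f(e1)^f(e2).
f(e1) = 2*e1 + 1*e2
f(e2) = 2*e1 + 2*e2
f(e1) ^ f(e2) = (2*e1 + 1*e2) ^ (2*e1 + 2*e2)
= 2*2*e12 + 1*2*e21
= (4 - 2)*e12
= 2*e12
Coefficient = 2


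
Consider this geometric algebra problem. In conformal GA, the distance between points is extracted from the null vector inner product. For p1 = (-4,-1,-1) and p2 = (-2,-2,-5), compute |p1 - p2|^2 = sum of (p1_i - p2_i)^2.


p1 - p2 = (-2, 1, 4)
|p1 - p2|^2 = (-2)^2 + 1^2 + 4^2
= 4 + 1 + 16
= 21


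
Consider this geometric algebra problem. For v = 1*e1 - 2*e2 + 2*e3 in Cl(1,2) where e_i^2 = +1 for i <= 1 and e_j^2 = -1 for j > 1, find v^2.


v^2 = sum of c_i^2 * e_i^2
Positive signature terms (e_i^2 = +1): 1^2 = 1
Negative signature terms (e_j^2 = -1): (-2)^2 + 2^2 = 8
v^2 = 1 - 8 = -7


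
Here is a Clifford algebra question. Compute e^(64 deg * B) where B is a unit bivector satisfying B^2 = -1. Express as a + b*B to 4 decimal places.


For a unit bivector B with B^2 = -1, the exponential series gives
e^(theta*B) = cos(theta) + sin(theta)*B (the GA analogue of Euler's formula).
theta = 64 degrees = 1.117011 rad
cos(64 deg) = 0.4384
sin(64 deg) = 0.8988
exp(theta*B) = 0.4384 + 0.8988*B


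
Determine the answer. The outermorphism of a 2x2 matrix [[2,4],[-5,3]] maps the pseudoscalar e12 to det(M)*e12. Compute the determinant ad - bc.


The outermorphism of a linear map f sends e1^e2 to f(e1)^f(e2).
f(e1) = 2*e1 - 5*e2
f(e2) = 4*e1 + 3*e2
f(e1) ^ f(e2) = (2*e1 - 5*e2) ^ (4*e1 + 3*e2)
= 2*3*e12 + (-5)*4*e21
= (6 - (-20))*e12
= 26*e12
Coefficient = 26


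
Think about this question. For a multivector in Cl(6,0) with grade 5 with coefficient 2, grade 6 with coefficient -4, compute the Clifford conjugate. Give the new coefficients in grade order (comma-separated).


Clifford conjugate sign for grade k: (-1)^(k(k+1)/2)
Grade 5: (-1)^(5*6/2) = (-1)^15 = -1, coeff 2 -> -2
Grade 6: (-1)^(6*7/2) = (-1)^21 = -1, coeff -4 -> 4
Conjugated coefficients: -2, 4


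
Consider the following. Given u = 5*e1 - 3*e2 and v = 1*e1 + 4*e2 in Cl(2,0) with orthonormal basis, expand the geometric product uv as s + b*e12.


Expand: (5*e1 - 3*e2)(1*e1 + 4*e2)
= 5*1*e1e1 + 5*4*e1e2 + (-3)*1*e2e1 + (-3)*4*e2e2
Using e1^2 = e2^2 = 1, e2e1 = -e1e2:
Scalar part s = 5*1 + (-3)*4 = 5 + (-12) = -7
Bivector part b = 5*4 - (-3)*1 = 20 - (-3) = 23
uv = -7 + 23*e12


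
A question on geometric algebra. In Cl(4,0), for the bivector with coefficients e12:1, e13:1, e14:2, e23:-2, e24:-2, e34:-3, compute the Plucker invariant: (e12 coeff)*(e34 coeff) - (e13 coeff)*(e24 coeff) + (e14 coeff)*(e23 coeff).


Plucker relation: af - be + cd
a*f = 1*(-3) = -3
b*e = 1*(-2) = -2
c*d = 2*(-2) = -4
af - be + cd = -3 - (-2) + (-4)
= -5


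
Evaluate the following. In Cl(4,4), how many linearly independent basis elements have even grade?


Even subalgebra dimension = 2^(n-1)
n = 4 + 4 = 8
2^(8 - 1) = 2^7 = 128
Verification: sum of C(8,k) for even k = 1 + 28 + 70 + 28 + 1 = 128
Result = 128


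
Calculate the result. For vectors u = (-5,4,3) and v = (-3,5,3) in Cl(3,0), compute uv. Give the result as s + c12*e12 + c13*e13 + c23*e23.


In Cl(3,0): e_i^2 = 1, e_ie_j = -e_je_i for i != j.
Scalar part = u . v = (-5)*(-3) + 4*5 + 3*3
= 15 + 20 + 9 = 44
e12 coeff = (-5)*5 - 4*(-3) = -25 - (-12) = -13
e13 coeff = (-5)*3 - 3*(-3) = -15 - (-9) = -6
e23 coeff = 4*3 - 3*5 = 12 - 15 = -3
uv = 44 - 13*e12 - 6*e13 - 3*e23


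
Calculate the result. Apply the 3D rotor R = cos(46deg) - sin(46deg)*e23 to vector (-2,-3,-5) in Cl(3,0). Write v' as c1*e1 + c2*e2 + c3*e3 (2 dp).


Rotor R = cos(46deg) - sin(46deg)*e23
Rotation angle theta = 2 * 46 = 92 degrees in the e23 plane (e2 -> e3).
The component perpendicular to the plane (e1) is invariant: v'_1 = v1 = -2.00
cos(92deg) = -0.0349, sin(92deg) = 0.9994
v'_2 = v2*cos(theta) - v3*sin(theta) = -3*(-0.0349) - (-5)*0.9994 = 5.10
v'_3 = v2*sin(theta) + v3*cos(theta) = -3*0.9994 + (-5)*(-0.0349) = -2.82
v' = -2.00*e1 + 5.10*e2 - 2.82*e3


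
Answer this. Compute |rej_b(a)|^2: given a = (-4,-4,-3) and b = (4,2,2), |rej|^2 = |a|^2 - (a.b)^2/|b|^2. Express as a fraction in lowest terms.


|a|^2 = (-4)^2 + (-4)^2 + (-3)^2 = 41
|b|^2 = 4^2 + 2^2 + 2^2 = 24
a . b = (-4)*4 + (-4)*2 + (-3)*2 = -30
(a.b)^2 = (-30)^2 = 900
|rej|^2 = 41 - 900/24
= (984 - 900)/24
= 84/24
In lowest terms: 7/2


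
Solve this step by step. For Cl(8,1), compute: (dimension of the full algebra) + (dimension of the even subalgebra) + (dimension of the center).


n = 8 + 1 = 9
Total dim = 2^9 = 512
Even subalgebra dim = 2^8 = 256
n is odd, so center dim = 2
Sum = 512 + 256 + 2 = 770


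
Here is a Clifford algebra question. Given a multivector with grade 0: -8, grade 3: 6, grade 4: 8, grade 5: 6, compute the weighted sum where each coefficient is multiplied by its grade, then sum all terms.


Grade-weighted sum = sum of grade_k * coefficient_k
0*(-8) = 0
3*6 = 18
4*8 = 32
5*6 = 30
Total = 0 + 18 + 32 + 30 = 80


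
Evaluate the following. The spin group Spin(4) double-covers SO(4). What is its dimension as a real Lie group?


Spin(n) double-covers SO(n); both have Lie algebra so(n) of dimension n(n-1)/2.
n = 4
n(n-1) = 4 * 3 = 12
dim Spin(4) = 12/2 = 6


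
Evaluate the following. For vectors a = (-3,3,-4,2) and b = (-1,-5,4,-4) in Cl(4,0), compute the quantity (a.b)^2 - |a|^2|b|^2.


a . b = (-3)*(-1) + 3*(-5) + (-4)*4 + 2*(-4)
= 3 + (-15) + (-16) + (-8) = -36
|a|^2 = (-3)^2 + 3^2 + (-4)^2 + 2^2 = 38
|b|^2 = (-1)^2 + (-5)^2 + 4^2 + (-4)^2 = 58
(a.b)^2 = (-36)^2 = 1296
|a|^2 * |b|^2 = 38 * 58 = 2204
Result = 1296 - 2204 = -908


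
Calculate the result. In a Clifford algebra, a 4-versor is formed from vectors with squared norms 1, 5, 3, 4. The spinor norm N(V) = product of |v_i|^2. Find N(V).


Spinor norm N(V) = |v1|^2 * |v2|^2 * ... * |v4|^2
= 1 * 5 * 3 * 4
Running product: 1, 5, 15, 60
N(V) = 60


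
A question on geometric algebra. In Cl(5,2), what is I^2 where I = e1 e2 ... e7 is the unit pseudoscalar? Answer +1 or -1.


The pseudoscalar I = e1...e_n (product of all n generators) of Cl(p,q) satisfies I^2 = (-1)^(q + n(n-1)/2).
p = 5, q = 2, n = p + q = 7
n(n-1)/2 = 7 * 6 / 2 = 21
Exponent = q + n(n-1)/2 = 2 + 21 = 23
I^2 = (-1)^23 = -1


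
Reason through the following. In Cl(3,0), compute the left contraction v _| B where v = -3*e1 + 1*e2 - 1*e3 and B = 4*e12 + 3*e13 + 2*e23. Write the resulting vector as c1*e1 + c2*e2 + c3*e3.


Left contraction v _| B = <vB>_1 (grade-1 part of the geometric product vB).
Using e1_|e12 = e2, e2_|e12 = -e1, e1_|e13 = e3, e3_|e13 = -e1, e2_|e23 = e3, e3_|e23 = -e2:
e1 coeff: -v2*b12 - v3*b13 = -(1)*(4) - (-1)*(3) = -1
e2 coeff: v1*b12 - v3*b23 = (-3)*(4) - (-1)*(2) = -10
e3 coeff: v1*b13 + v2*b23 = (-3)*(3) + (1)*(2) = -7
v _| B = -1*e1 - 10*e2 - 7*e3
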